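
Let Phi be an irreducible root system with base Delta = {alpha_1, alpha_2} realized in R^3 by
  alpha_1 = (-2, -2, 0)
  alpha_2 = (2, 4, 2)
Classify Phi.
G_2

Compute the Cartan integers a_ij = 2(alpha_i, alpha_j)/(alpha_j, alpha_j); the resulting 2x2 Cartan matrix is
[[2, -1], [-3, 2]].
The roots have two lengths (squared-length ratio 3:1); the short ones are alpha_{1}. The associated Dynkin diagram is two nodes joined by a triple edge (G_2), so the type is G_2.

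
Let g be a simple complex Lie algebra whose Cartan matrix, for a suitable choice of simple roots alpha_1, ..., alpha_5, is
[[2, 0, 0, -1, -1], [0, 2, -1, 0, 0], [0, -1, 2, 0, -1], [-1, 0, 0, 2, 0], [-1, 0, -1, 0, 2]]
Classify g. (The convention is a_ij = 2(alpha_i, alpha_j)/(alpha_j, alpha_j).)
The matrix has rank 5 with 2's on the diagonal. Reading the off-diagonal entries as Dynkin edges (a single edge where a_ij = a_ji = -1; a double or triple edge where a_ij * a_ji = 2 or 3), the diagram is a chain of 5 nodes with single edges (A_5). One simple-root ordering that puts it in standard form is (alpha_2, alpha_3, alpha_5, alpha_1, alpha_4). So the algebra is type A_5, i.e. sl(6).

A_5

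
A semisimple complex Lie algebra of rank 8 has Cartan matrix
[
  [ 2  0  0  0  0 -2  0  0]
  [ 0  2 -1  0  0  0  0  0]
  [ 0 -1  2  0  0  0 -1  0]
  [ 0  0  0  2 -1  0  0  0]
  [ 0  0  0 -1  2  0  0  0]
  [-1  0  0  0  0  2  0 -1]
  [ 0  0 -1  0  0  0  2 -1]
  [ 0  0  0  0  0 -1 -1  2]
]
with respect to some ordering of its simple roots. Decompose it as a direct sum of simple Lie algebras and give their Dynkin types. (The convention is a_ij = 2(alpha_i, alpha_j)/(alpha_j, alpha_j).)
The diagram associated to this matrix has two connected components: the simple roots {alpha_4, alpha_5} form a chain of 2 nodes with single edges (A_2), and {alpha_1, alpha_2, alpha_3, alpha_6, alpha_7, alpha_8} form a chain of 6 nodes with a double edge at one end; the terminal node there is the unique long simple root (C_6). A semisimple Lie algebra decomposes uniquely as the direct sum of simple ideals, one per connected component of its Dynkin diagram, so g ≅ A_2 ⊕ C_6 (dimension 8 + 78 = 86).

A_2 (sl(3)) + C_6 (sp(12))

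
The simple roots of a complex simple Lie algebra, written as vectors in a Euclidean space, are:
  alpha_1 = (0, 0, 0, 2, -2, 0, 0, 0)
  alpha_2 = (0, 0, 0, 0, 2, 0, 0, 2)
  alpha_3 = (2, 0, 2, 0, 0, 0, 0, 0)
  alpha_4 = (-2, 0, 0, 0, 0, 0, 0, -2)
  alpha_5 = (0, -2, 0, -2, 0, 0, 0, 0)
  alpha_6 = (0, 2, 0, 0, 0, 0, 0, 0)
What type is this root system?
Compute the Cartan integers a_ij = 2(alpha_i, alpha_j)/(alpha_j, alpha_j); the resulting 6x6 Cartan matrix is
[[2, -1, 0, 0, -1, 0], [-1, 2, 0, -1, 0, 0], [0, 0, 2, -1, 0, 0], [0, -1, -1, 2, 0, 0], [-1, 0, 0, 0, 2, -2], [0, 0, 0, 0, -1, 2]].
The roots have two lengths (squared-length ratio 2:1); the short ones are alpha_{6}. The associated Dynkin diagram is a chain of 6 nodes with a double edge at one end; the terminal node there is the unique short simple root (B_6), so the type is B_6 (the algebra so(13)).

B6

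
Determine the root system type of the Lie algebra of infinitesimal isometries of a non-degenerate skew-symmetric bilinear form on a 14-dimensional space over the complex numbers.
C7

This is sp(14), which has dimension 14(14+1)/2 = 105 and rank 14/2 = 7. In the classification of classical Lie algebras, the symplectic algebra sp(2n) has type C_n; here n = 7, so the Dynkin diagram is a chain of 7 nodes with a double edge at one end; the terminal node there is the unique long simple root (C_7). Hence the type is C_7.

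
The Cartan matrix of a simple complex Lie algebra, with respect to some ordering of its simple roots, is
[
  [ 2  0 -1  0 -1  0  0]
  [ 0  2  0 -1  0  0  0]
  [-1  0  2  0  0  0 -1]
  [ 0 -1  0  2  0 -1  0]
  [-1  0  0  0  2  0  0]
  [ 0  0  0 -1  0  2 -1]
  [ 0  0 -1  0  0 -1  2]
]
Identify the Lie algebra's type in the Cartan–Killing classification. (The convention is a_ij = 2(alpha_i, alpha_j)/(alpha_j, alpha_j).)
The matrix has rank 7 with 2's on the diagonal. Reading the off-diagonal entries as Dynkin edges (a single edge where a_ij = a_ji = -1; a double or triple edge where a_ij * a_ji = 2 or 3), the diagram is a chain of 7 nodes with single edges (A_7). One simple-root ordering that puts it in standard form is (alpha_5, alpha_1, alpha_3, alpha_7, alpha_6, alpha_4, alpha_2). So the algebra is type A_7, i.e. sl(8).

A_7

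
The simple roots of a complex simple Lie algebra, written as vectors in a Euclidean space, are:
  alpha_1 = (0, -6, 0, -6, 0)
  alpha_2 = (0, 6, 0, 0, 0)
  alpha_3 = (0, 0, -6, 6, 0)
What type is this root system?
Compute the Cartan integers a_ij = 2(alpha_i, alpha_j)/(alpha_j, alpha_j); the resulting 3x3 Cartan matrix is
[[2, -2, -1], [-1, 2, 0], [-1, 0, 2]].
The roots have two lengths (squared-length ratio 2:1); the short ones are alpha_{2}. The associated Dynkin diagram is a chain of 3 nodes with a double edge at one end; the terminal node there is the unique short simple root (B_3), so the type is B_3 (the algebra so(7)).

B_3 (so(7))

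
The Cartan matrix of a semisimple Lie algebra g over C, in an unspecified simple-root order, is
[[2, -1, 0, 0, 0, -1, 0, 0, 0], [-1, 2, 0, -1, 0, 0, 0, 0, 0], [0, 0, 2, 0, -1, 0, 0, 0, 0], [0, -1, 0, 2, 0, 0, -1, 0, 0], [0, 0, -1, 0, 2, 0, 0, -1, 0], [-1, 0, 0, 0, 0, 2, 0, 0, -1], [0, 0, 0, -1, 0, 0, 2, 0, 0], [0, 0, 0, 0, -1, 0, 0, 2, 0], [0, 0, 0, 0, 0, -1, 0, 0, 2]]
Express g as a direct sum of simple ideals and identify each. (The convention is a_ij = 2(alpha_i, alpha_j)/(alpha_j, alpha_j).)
A_3 + A_6

The diagram associated to this matrix has two connected components: the simple roots {alpha_3, alpha_5, alpha_8} form a chain of 3 nodes with single edges (A_3), and {alpha_1, alpha_2, alpha_4, alpha_6, alpha_7, alpha_9} form a chain of 6 nodes with single edges (A_6). A semisimple Lie algebra decomposes uniquely as the direct sum of simple ideals, one per connected component of its Dynkin diagram, so g ≅ A_3 ⊕ A_6 (dimension 15 + 48 = 63).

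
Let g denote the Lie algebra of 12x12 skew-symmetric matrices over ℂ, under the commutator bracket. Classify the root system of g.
This is so(12) with 12 even, which has dimension 12(12-1)/2 = 66 and rank 12/2 = 6. In the classification of classical Lie algebras, the orthogonal algebra so(2n) in an even number of variables has type D_n; here n = 6, so the Dynkin diagram is a chain of 4 nodes with a fork of two nodes at one end (D_6). Hence the type is D_6.

D_6 (so(12))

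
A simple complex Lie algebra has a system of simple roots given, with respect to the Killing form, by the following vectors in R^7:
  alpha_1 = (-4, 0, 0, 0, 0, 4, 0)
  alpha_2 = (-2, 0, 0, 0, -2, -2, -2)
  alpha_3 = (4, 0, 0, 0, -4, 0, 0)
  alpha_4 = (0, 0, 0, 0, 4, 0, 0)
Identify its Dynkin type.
F4

Compute the Cartan integers a_ij = 2(alpha_i, alpha_j)/(alpha_j, alpha_j); the resulting 4x4 Cartan matrix is
[[2, 0, -1, 0], [0, 2, 0, -1], [-1, 0, 2, -2], [0, -1, -1, 2]].
The roots have two lengths (squared-length ratio 2:1); the short ones are alpha_{2,4}. The associated Dynkin diagram is a chain of 4 nodes with a double edge between the middle two (F_4), so the type is F_4.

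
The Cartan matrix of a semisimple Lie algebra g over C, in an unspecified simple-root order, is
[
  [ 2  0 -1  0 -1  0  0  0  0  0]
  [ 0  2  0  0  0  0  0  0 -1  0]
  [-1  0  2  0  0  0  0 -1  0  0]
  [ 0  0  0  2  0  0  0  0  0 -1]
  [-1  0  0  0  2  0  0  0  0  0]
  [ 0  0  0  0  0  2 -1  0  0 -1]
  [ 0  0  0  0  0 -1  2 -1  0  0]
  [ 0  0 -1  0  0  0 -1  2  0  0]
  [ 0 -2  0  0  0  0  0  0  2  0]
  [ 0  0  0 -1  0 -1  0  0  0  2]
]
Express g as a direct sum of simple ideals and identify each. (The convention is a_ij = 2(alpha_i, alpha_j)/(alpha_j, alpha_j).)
type A_8 + type B_2

The diagram associated to this matrix has two connected components: the simple roots {alpha_1, alpha_3, alpha_4, alpha_5, alpha_6, alpha_7, alpha_8, alpha_10} form a chain of 8 nodes with single edges (A_8), and {alpha_2, alpha_9} form a chain of 2 nodes with a double edge at one end; the terminal node there is the unique short simple root (B_2). A semisimple Lie algebra decomposes uniquely as the direct sum of simple ideals, one per connected component of its Dynkin diagram, so g ≅ A_8 ⊕ B_2 (dimension 80 + 10 = 90).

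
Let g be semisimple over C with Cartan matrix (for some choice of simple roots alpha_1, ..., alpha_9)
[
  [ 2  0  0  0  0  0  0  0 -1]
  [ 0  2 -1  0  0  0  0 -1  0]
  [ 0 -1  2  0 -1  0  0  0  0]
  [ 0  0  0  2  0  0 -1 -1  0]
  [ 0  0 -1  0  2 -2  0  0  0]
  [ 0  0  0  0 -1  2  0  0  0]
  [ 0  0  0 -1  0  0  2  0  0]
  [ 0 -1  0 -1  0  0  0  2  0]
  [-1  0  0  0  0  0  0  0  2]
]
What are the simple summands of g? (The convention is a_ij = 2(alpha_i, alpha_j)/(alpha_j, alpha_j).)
The diagram associated to this matrix has two connected components: the simple roots {alpha_1, alpha_9} form a chain of 2 nodes with single edges (A_2), and {alpha_2, alpha_3, alpha_4, alpha_5, alpha_6, alpha_7, alpha_8} form a chain of 7 nodes with a double edge at one end; the terminal node there is the unique short simple root (B_7). A semisimple Lie algebra decomposes uniquely as the direct sum of simple ideals, one per connected component of its Dynkin diagram, so g ≅ A_2 ⊕ B_7 (dimension 8 + 105 = 113).

type A_2 + type B_7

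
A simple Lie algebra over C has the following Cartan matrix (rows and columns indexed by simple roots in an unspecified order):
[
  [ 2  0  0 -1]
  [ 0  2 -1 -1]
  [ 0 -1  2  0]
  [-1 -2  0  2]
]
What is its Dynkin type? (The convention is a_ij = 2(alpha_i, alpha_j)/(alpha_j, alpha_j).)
The matrix has rank 4 with 2's on the diagonal. Reading the off-diagonal entries as Dynkin edges (a single edge where a_ij = a_ji = -1; a double or triple edge where a_ij * a_ji = 2 or 3), the diagram is a chain of 4 nodes with a double edge between the middle two (F_4). One simple-root ordering that puts it in standard form is (alpha_1, alpha_4, alpha_2, alpha_3). So the algebra is type F_4.

F_4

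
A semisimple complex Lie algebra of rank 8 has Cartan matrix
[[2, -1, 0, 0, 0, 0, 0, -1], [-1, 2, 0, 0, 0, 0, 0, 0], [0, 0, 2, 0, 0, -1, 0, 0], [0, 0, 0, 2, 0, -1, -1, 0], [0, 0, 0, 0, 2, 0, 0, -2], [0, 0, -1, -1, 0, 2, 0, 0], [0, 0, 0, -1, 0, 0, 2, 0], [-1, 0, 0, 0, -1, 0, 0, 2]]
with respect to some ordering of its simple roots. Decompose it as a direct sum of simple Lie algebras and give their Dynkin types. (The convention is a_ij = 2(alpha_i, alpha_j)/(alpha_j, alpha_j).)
A_4 (sl(5)) + C_4 (sp(8))

The diagram associated to this matrix has two connected components: the simple roots {alpha_3, alpha_4, alpha_6, alpha_7} form a chain of 4 nodes with single edges (A_4), and {alpha_1, alpha_2, alpha_5, alpha_8} form a chain of 4 nodes with a double edge at one end; the terminal node there is the unique long simple root (C_4). A semisimple Lie algebra decomposes uniquely as the direct sum of simple ideals, one per connected component of its Dynkin diagram, so g ≅ A_4 ⊕ C_4 (dimension 24 + 36 = 60).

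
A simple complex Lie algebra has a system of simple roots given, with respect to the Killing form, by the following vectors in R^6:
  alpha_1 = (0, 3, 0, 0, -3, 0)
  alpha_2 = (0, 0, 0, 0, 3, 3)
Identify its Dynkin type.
A_2

Compute the Cartan integers a_ij = 2(alpha_i, alpha_j)/(alpha_j, alpha_j); the resulting 2x2 Cartan matrix is
[[2, -1], [-1, 2]].
All simple roots have the same length, so the diagram is simply laced. The associated Dynkin diagram is a chain of 2 nodes with single edges (A_2), so the type is A_2 (the algebra sl(3)).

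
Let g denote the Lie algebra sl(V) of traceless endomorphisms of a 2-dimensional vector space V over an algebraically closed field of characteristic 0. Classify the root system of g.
This is sl(2), which has dimension 2^2 - 1 = 3 and rank 2 - 1 = 1 (a Cartan subalgebra is the diagonal traceless matrices). In the classification of classical Lie algebras, the special linear algebra sl(n+1) has type A_n; here n = 1, so the Dynkin diagram is a chain of 1 nodes with single edges (A_1). Hence the type is A_1.

type A_1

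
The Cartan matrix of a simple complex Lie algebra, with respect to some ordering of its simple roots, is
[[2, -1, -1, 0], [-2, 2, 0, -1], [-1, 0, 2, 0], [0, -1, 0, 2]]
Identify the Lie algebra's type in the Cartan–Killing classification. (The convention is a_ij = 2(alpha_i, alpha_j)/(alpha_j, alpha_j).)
The matrix has rank 4 with 2's on the diagonal. Reading the off-diagonal entries as Dynkin edges (a single edge where a_ij = a_ji = -1; a double or triple edge where a_ij * a_ji = 2 or 3), the diagram is a chain of 4 nodes with a double edge between the middle two (F_4). One simple-root ordering that puts it in standard form is (alpha_4, alpha_2, alpha_1, alpha_3). So the algebra is type F_4.

type F_4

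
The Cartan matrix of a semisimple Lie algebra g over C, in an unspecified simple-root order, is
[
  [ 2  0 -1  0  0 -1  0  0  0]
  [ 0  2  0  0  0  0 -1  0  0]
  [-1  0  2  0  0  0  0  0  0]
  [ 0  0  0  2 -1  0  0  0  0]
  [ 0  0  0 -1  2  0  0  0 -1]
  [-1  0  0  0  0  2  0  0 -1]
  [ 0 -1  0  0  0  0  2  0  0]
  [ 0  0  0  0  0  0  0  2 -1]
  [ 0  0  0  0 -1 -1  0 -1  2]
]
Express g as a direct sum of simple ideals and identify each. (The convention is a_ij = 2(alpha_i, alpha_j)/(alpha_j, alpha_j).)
A_2 + E_7

The diagram associated to this matrix has two connected components: the simple roots {alpha_2, alpha_7} form a chain of 2 nodes with single edges (A_2), and {alpha_1, alpha_3, alpha_4, alpha_5, alpha_6, alpha_8, alpha_9} form a chain of 6 nodes with one extra node attached to the third node from one end (E_7). A semisimple Lie algebra decomposes uniquely as the direct sum of simple ideals, one per connected component of its Dynkin diagram, so g ≅ A_2 ⊕ E_7 (dimension 8 + 133 = 141).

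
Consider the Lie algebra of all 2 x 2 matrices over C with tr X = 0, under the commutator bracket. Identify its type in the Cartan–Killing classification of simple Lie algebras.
A_1 (sl(2))

This is sl(2), which has dimension 2^2 - 1 = 3 and rank 2 - 1 = 1 (a Cartan subalgebra is the diagonal traceless matrices). In the classification of classical Lie algebras, the special linear algebra sl(n+1) has type A_n; here n = 1, so the Dynkin diagram is a chain of 1 nodes with single edges (A_1). Hence the type is A_1.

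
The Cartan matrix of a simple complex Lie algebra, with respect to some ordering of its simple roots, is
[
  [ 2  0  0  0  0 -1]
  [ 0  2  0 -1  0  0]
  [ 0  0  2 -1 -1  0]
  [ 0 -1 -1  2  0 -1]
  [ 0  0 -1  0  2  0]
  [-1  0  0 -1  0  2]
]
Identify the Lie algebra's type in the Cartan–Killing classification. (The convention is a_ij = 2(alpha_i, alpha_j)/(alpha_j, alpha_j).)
The matrix has rank 6 with 2's on the diagonal. Reading the off-diagonal entries as Dynkin edges (a single edge where a_ij = a_ji = -1; a double or triple edge where a_ij * a_ji = 2 or 3), the diagram is a chain of 5 nodes with one extra node attached to the third node from one end (E_6). One simple-root ordering that puts it in standard form is (alpha_1, alpha_2, alpha_6, alpha_4, alpha_3, alpha_5). So the algebra is type E_6.

E_6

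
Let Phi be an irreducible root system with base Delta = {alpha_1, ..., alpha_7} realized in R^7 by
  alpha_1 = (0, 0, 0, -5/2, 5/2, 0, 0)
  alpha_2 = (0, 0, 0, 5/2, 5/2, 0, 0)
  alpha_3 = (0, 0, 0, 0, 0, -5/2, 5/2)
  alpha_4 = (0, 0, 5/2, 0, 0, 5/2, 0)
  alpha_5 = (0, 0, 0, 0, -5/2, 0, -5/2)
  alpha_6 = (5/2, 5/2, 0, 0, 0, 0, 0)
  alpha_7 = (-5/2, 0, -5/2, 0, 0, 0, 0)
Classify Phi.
D_7

Compute the Cartan integers a_ij = 2(alpha_i, alpha_j)/(alpha_j, alpha_j); the resulting 7x7 Cartan matrix is
[[2, 0, 0, 0, -1, 0, 0], [0, 2, 0, 0, -1, 0, 0], [0, 0, 2, -1, -1, 0, 0], [0, 0, -1, 2, 0, 0, -1], [-1, -1, -1, 0, 2, 0, 0], [0, 0, 0, 0, 0, 2, -1], [0, 0, 0, -1, 0, -1, 2]].
All simple roots have the same length, so the diagram is simply laced. The associated Dynkin diagram is a chain of 5 nodes with a fork of two nodes at one end (D_7), so the type is D_7 (the algebra so(14)).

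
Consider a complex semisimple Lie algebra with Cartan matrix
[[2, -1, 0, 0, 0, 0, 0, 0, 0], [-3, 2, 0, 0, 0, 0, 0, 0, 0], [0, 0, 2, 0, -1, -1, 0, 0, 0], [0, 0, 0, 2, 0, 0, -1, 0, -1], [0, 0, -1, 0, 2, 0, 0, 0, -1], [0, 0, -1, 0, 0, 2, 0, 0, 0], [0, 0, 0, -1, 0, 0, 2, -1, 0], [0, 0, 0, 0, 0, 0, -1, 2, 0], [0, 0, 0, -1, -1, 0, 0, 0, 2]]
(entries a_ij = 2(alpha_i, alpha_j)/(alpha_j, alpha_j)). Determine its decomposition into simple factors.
The diagram associated to this matrix has two connected components: the simple roots {alpha_3, alpha_4, alpha_5, alpha_6, alpha_7, alpha_8, alpha_9} form a chain of 7 nodes with single edges (A_7), and {alpha_1, alpha_2} form two nodes joined by a triple edge (G_2). A semisimple Lie algebra decomposes uniquely as the direct sum of simple ideals, one per connected component of its Dynkin diagram, so g ≅ A_7 ⊕ G_2 (dimension 63 + 14 = 77).

type A_7 ⊕ type G_2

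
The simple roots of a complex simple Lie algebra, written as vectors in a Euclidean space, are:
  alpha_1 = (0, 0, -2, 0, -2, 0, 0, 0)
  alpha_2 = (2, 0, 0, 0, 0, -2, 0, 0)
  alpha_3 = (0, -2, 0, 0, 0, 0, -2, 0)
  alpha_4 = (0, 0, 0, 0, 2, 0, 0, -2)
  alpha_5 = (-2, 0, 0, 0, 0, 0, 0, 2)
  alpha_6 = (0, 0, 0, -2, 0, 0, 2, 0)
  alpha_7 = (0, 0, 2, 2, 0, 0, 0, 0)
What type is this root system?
Compute the Cartan integers a_ij = 2(alpha_i, alpha_j)/(alpha_j, alpha_j); the resulting 7x7 Cartan matrix is
[[2, 0, 0, -1, 0, 0, -1], [0, 2, 0, 0, -1, 0, 0], [0, 0, 2, 0, 0, -1, 0], [-1, 0, 0, 2, -1, 0, 0], [0, -1, 0, -1, 2, 0, 0], [0, 0, -1, 0, 0, 2, -1], [-1, 0, 0, 0, 0, -1, 2]].
All simple roots have the same length, so the diagram is simply laced. The associated Dynkin diagram is a chain of 7 nodes with single edges (A_7), so the type is A_7 (the algebra sl(8)).

A7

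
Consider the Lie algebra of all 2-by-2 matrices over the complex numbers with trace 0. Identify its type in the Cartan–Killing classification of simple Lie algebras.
A_1 (sl(2))

This is sl(2), which has dimension 2^2 - 1 = 3 and rank 2 - 1 = 1 (a Cartan subalgebra is the diagonal traceless matrices). In the classification of classical Lie algebras, the special linear algebra sl(n+1) has type A_n; here n = 1, so the Dynkin diagram is a chain of 1 nodes with single edges (A_1). Hence the type is A_1.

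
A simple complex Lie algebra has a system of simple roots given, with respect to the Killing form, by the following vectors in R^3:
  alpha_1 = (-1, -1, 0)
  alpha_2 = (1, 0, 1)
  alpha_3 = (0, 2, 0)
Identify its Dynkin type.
C_3 (sp(6))

Compute the Cartan integers a_ij = 2(alpha_i, alpha_j)/(alpha_j, alpha_j); the resulting 3x3 Cartan matrix is
[[2, -1, -1], [-1, 2, 0], [-2, 0, 2]].
The roots have two lengths (squared-length ratio 2:1); the short ones are alpha_{1,2}. The associated Dynkin diagram is a chain of 3 nodes with a double edge at one end; the terminal node there is the unique long simple root (C_3), so the type is C_3 (the algebra sp(6)).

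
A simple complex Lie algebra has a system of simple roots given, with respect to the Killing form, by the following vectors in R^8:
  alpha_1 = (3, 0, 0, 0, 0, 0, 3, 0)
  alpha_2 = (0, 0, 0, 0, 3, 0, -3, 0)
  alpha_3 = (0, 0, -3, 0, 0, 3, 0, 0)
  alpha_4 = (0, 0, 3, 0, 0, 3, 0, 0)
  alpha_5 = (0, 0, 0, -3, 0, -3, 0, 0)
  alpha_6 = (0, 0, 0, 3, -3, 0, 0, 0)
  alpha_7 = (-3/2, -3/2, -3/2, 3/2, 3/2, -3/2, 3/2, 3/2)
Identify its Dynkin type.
Compute the Cartan integers a_ij = 2(alpha_i, alpha_j)/(alpha_j, alpha_j); the resulting 7x7 Cartan matrix is
[[2, -1, 0, 0, 0, 0, 0], [-1, 2, 0, 0, 0, -1, 0], [0, 0, 2, 0, -1, 0, 0], [0, 0, 0, 2, -1, 0, -1], [0, 0, -1, -1, 2, -1, 0], [0, -1, 0, 0, -1, 2, 0], [0, 0, 0, -1, 0, 0, 2]].
All simple roots have the same length, so the diagram is simply laced. The associated Dynkin diagram is a chain of 6 nodes with one extra node attached to the third node from one end (E_7), so the type is E_7.

type E_7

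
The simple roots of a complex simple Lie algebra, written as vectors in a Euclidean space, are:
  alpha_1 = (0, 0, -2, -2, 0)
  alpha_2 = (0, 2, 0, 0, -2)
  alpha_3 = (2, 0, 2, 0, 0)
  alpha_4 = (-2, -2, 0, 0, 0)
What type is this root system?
A4

Compute the Cartan integers a_ij = 2(alpha_i, alpha_j)/(alpha_j, alpha_j); the resulting 4x4 Cartan matrix is
[[2, 0, -1, 0], [0, 2, 0, -1], [-1, 0, 2, -1], [0, -1, -1, 2]].
All simple roots have the same length, so the diagram is simply laced. The associated Dynkin diagram is a chain of 4 nodes with single edges (A_4), so the type is A_4 (the algebra sl(5)).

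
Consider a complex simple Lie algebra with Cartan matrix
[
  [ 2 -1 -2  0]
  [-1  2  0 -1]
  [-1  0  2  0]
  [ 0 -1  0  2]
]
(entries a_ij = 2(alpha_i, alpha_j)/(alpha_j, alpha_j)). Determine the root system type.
B4

The matrix has rank 4 with 2's on the diagonal. Reading the off-diagonal entries as Dynkin edges (a single edge where a_ij = a_ji = -1; a double or triple edge where a_ij * a_ji = 2 or 3), the diagram is a chain of 4 nodes with a double edge at one end; the terminal node there is the unique short simple root (B_4). One simple-root ordering that puts it in standard form is (alpha_4, alpha_2, alpha_1, alpha_3). So the algebra is type B_4, i.e. so(9).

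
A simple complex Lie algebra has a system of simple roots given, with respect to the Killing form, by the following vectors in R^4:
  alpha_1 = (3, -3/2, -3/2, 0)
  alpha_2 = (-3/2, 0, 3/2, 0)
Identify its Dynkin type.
Compute the Cartan integers a_ij = 2(alpha_i, alpha_j)/(alpha_j, alpha_j); the resulting 2x2 Cartan matrix is
[[2, -3], [-1, 2]].
The roots have two lengths (squared-length ratio 3:1); the short ones are alpha_{2}. The associated Dynkin diagram is two nodes joined by a triple edge (G_2), so the type is G_2.

G2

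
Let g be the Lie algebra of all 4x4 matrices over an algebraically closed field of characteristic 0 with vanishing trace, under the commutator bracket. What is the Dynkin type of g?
This is sl(4), which has dimension 4^2 - 1 = 15 and rank 4 - 1 = 3 (a Cartan subalgebra is the diagonal traceless matrices). In the classification of classical Lie algebras, the special linear algebra sl(n+1) has type A_n; here n = 3, so the Dynkin diagram is a chain of 3 nodes with single edges (A_3). Hence the type is A_3.

type A_3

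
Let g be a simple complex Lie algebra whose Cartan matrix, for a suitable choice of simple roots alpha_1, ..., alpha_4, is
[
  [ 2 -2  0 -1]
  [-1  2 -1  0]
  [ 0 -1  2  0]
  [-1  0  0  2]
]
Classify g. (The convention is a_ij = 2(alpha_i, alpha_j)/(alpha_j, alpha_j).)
F_4

The matrix has rank 4 with 2's on the diagonal. Reading the off-diagonal entries as Dynkin edges (a single edge where a_ij = a_ji = -1; a double or triple edge where a_ij * a_ji = 2 or 3), the diagram is a chain of 4 nodes with a double edge between the middle two (F_4). One simple-root ordering that puts it in standard form is (alpha_4, alpha_1, alpha_2, alpha_3). So the algebra is type F_4.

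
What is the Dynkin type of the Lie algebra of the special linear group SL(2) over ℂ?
A_1

This is sl(2), which has dimension 2^2 - 1 = 3 and rank 2 - 1 = 1 (a Cartan subalgebra is the diagonal traceless matrices). In the classification of classical Lie algebras, the special linear algebra sl(n+1) has type A_n; here n = 1, so the Dynkin diagram is a chain of 1 nodes with single edges (A_1). Hence the type is A_1.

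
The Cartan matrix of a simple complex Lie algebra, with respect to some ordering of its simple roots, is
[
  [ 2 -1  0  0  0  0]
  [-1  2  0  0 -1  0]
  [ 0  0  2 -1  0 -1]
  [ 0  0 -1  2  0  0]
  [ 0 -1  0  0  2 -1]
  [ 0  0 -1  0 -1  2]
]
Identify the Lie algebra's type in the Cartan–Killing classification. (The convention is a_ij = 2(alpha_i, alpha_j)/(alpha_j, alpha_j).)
The matrix has rank 6 with 2's on the diagonal. Reading the off-diagonal entries as Dynkin edges (a single edge where a_ij = a_ji = -1; a double or triple edge where a_ij * a_ji = 2 or 3), the diagram is a chain of 6 nodes with single edges (A_6). One simple-root ordering that puts it in standard form is (alpha_1, alpha_2, alpha_5, alpha_6, alpha_3, alpha_4). So the algebra is type A_6, i.e. sl(7).

A_6 (sl(7))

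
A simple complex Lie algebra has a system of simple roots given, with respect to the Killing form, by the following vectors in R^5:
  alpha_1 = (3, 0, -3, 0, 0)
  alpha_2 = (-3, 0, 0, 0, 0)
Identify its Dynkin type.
B_2 (so(5))

Compute the Cartan integers a_ij = 2(alpha_i, alpha_j)/(alpha_j, alpha_j); the resulting 2x2 Cartan matrix is
[[2, -2], [-1, 2]].
The roots have two lengths (squared-length ratio 2:1); the short ones are alpha_{2}. The associated Dynkin diagram is a chain of 2 nodes with a double edge at one end; the terminal node there is the unique short simple root (B_2), so the type is B_2 (the algebra so(5)).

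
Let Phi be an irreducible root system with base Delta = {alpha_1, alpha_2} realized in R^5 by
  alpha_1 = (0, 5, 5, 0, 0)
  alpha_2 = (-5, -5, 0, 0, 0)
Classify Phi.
A_2 (sl(3))

Compute the Cartan integers a_ij = 2(alpha_i, alpha_j)/(alpha_j, alpha_j); the resulting 2x2 Cartan matrix is
[[2, -1], [-1, 2]].
All simple roots have the same length, so the diagram is simply laced. The associated Dynkin diagram is a chain of 2 nodes with single edges (A_2), so the type is A_2 (the algebra sl(3)).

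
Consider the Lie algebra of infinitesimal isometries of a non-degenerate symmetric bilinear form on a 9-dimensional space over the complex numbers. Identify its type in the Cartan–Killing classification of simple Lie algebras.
B_4

This is so(9) with 9 odd, which has dimension 9(9-1)/2 = 36 and rank (9-1)/2 = 4. In the classification of classical Lie algebras, the orthogonal algebra so(2n+1) in an odd number of variables has type B_n; here n = 4, so the Dynkin diagram is a chain of 4 nodes with a double edge at one end; the terminal node there is the unique short simple root (B_4). Hence the type is B_4.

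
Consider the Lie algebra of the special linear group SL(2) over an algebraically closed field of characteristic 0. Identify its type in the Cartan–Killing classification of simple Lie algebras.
This is sl(2), which has dimension 2^2 - 1 = 3 and rank 2 - 1 = 1 (a Cartan subalgebra is the diagonal traceless matrices). In the classification of classical Lie algebras, the special linear algebra sl(n+1) has type A_n; here n = 1, so the Dynkin diagram is a chain of 1 nodes with single edges (A_1). Hence the type is A_1.

A1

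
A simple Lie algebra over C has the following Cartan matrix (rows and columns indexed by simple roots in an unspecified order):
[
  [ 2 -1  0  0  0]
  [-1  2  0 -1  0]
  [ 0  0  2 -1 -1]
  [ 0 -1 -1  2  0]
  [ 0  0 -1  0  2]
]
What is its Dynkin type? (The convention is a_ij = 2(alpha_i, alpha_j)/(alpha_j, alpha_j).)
A_5 (sl(6))

The matrix has rank 5 with 2's on the diagonal. Reading the off-diagonal entries as Dynkin edges (a single edge where a_ij = a_ji = -1; a double or triple edge where a_ij * a_ji = 2 or 3), the diagram is a chain of 5 nodes with single edges (A_5). One simple-root ordering that puts it in standard form is (alpha_5, alpha_3, alpha_4, alpha_2, alpha_1). So the algebra is type A_5, i.e. sl(6).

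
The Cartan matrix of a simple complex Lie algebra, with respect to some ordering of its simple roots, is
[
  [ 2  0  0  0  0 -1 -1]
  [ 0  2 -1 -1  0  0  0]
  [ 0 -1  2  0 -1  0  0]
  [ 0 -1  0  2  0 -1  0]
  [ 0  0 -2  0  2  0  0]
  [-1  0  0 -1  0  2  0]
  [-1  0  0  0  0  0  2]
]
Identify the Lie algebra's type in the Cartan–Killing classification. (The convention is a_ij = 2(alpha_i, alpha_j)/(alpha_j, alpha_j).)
type C_7

The matrix has rank 7 with 2's on the diagonal. Reading the off-diagonal entries as Dynkin edges (a single edge where a_ij = a_ji = -1; a double or triple edge where a_ij * a_ji = 2 or 3), the diagram is a chain of 7 nodes with a double edge at one end; the terminal node there is the unique long simple root (C_7). One simple-root ordering that puts it in standard form is (alpha_7, alpha_1, alpha_6, alpha_4, alpha_2, alpha_3, alpha_5). So the algebra is type C_7, i.e. sp(14).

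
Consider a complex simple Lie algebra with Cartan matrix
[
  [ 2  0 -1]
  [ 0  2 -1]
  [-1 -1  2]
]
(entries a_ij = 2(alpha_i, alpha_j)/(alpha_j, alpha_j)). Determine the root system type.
A_3

The matrix has rank 3 with 2's on the diagonal. Reading the off-diagonal entries as Dynkin edges (a single edge where a_ij = a_ji = -1; a double or triple edge where a_ij * a_ji = 2 or 3), the diagram is a chain of 3 nodes with single edges (A_3). One simple-root ordering that puts it in standard form is (alpha_2, alpha_3, alpha_1). So the algebra is type A_3, i.e. sl(4).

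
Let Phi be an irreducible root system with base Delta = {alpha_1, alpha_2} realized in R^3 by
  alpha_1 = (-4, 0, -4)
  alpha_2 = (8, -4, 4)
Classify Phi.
Compute the Cartan integers a_ij = 2(alpha_i, alpha_j)/(alpha_j, alpha_j); the resulting 2x2 Cartan matrix is
[[2, -1], [-3, 2]].
The roots have two lengths (squared-length ratio 3:1); the short ones are alpha_{1}. The associated Dynkin diagram is two nodes joined by a triple edge (G_2), so the type is G_2.

G_2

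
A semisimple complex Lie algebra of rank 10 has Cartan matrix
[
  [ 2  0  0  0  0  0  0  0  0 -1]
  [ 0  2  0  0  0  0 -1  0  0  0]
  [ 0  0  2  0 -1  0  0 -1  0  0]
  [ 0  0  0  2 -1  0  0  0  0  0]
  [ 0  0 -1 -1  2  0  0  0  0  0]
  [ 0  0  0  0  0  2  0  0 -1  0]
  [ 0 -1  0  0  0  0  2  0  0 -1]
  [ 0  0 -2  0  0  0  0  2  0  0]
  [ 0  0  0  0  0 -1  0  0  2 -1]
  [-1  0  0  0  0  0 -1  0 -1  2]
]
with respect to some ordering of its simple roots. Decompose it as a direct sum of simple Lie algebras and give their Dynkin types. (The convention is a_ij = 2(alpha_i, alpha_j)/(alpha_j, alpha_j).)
The diagram associated to this matrix has two connected components: the simple roots {alpha_3, alpha_4, alpha_5, alpha_8} form a chain of 4 nodes with a double edge at one end; the terminal node there is the unique long simple root (C_4), and {alpha_1, alpha_2, alpha_6, alpha_7, alpha_9, alpha_10} form a chain of 5 nodes with one extra node attached to the third node from one end (E_6). A semisimple Lie algebra decomposes uniquely as the direct sum of simple ideals, one per connected component of its Dynkin diagram, so g ≅ C_4 ⊕ E_6 (dimension 36 + 78 = 114).

C_4 ⊕ E_6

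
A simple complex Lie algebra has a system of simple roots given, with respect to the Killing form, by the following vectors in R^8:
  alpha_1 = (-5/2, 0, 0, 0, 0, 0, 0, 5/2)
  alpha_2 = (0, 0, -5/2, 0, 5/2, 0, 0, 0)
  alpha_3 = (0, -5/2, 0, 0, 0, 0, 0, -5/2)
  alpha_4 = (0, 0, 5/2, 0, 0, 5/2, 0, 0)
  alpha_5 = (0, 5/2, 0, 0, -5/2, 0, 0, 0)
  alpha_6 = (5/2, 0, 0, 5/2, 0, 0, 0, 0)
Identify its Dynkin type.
A6

Compute the Cartan integers a_ij = 2(alpha_i, alpha_j)/(alpha_j, alpha_j); the resulting 6x6 Cartan matrix is
[[2, 0, -1, 0, 0, -1], [0, 2, 0, -1, -1, 0], [-1, 0, 2, 0, -1, 0], [0, -1, 0, 2, 0, 0], [0, -1, -1, 0, 2, 0], [-1, 0, 0, 0, 0, 2]].
All simple roots have the same length, so the diagram is simply laced. The associated Dynkin diagram is a chain of 6 nodes with single edges (A_6), so the type is A_6 (the algebra sl(7)).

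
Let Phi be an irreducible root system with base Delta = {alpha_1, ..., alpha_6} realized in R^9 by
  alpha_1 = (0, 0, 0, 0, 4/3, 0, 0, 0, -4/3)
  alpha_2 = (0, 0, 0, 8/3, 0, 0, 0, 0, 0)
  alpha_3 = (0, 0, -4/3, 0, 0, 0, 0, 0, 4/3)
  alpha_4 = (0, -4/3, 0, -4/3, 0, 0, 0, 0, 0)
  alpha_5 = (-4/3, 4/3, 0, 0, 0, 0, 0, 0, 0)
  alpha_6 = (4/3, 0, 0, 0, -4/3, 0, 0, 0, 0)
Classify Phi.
Compute the Cartan integers a_ij = 2(alpha_i, alpha_j)/(alpha_j, alpha_j); the resulting 6x6 Cartan matrix is
[[2, 0, -1, 0, 0, -1], [0, 2, 0, -2, 0, 0], [-1, 0, 2, 0, 0, 0], [0, -1, 0, 2, -1, 0], [0, 0, 0, -1, 2, -1], [-1, 0, 0, 0, -1, 2]].
The roots have two lengths (squared-length ratio 2:1); the short ones are alpha_{1,3,4,5,6}. The associated Dynkin diagram is a chain of 6 nodes with a double edge at one end; the terminal node there is the unique long simple root (C_6), so the type is C_6 (the algebra sp(12)).

C_6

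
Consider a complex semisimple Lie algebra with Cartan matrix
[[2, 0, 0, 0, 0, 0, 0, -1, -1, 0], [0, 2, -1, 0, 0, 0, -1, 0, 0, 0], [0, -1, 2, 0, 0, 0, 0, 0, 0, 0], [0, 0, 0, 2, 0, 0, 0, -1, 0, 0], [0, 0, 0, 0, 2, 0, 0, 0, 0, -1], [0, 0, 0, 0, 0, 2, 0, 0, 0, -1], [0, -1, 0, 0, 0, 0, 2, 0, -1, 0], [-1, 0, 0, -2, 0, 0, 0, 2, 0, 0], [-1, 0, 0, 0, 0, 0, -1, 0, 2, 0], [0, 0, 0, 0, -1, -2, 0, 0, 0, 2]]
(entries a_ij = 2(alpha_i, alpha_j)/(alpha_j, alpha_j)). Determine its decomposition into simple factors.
B3 + B7

The diagram associated to this matrix has two connected components: the simple roots {alpha_5, alpha_6, alpha_10} form a chain of 3 nodes with a double edge at one end; the terminal node there is the unique short simple root (B_3), and {alpha_1, alpha_2, alpha_3, alpha_4, alpha_7, alpha_8, alpha_9} form a chain of 7 nodes with a double edge at one end; the terminal node there is the unique short simple root (B_7). A semisimple Lie algebra decomposes uniquely as the direct sum of simple ideals, one per connected component of its Dynkin diagram, so g ≅ B_3 ⊕ B_7 (dimension 21 + 105 = 126).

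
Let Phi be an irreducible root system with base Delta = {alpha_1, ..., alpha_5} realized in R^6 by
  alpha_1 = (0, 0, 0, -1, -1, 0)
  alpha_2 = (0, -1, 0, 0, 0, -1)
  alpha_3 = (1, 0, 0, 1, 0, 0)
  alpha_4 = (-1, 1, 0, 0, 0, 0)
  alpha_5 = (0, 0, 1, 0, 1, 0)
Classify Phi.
A_5 (sl(6))

Compute the Cartan integers a_ij = 2(alpha_i, alpha_j)/(alpha_j, alpha_j); the resulting 5x5 Cartan matrix is
[[2, 0, -1, 0, -1], [0, 2, 0, -1, 0], [-1, 0, 2, -1, 0], [0, -1, -1, 2, 0], [-1, 0, 0, 0, 2]].
All simple roots have the same length, so the diagram is simply laced. The associated Dynkin diagram is a chain of 5 nodes with single edges (A_5), so the type is A_5 (the algebra sl(6)).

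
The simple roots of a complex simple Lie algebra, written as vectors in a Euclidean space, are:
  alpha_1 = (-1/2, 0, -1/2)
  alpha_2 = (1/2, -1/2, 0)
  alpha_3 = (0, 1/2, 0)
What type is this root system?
B_3 (so(7))

Compute the Cartan integers a_ij = 2(alpha_i, alpha_j)/(alpha_j, alpha_j); the resulting 3x3 Cartan matrix is
[[2, -1, 0], [-1, 2, -2], [0, -1, 2]].
The roots have two lengths (squared-length ratio 2:1); the short ones are alpha_{3}. The associated Dynkin diagram is a chain of 3 nodes with a double edge at one end; the terminal node there is the unique short simple root (B_3), so the type is B_3 (the algebra so(7)).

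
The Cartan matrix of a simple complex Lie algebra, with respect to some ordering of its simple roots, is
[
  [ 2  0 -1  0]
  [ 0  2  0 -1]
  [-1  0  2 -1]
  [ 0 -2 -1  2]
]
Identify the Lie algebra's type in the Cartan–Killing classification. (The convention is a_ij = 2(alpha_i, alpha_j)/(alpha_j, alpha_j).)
B_4 (so(9))

The matrix has rank 4 with 2's on the diagonal. Reading the off-diagonal entries as Dynkin edges (a single edge where a_ij = a_ji = -1; a double or triple edge where a_ij * a_ji = 2 or 3), the diagram is a chain of 4 nodes with a double edge at one end; the terminal node there is the unique short simple root (B_4). One simple-root ordering that puts it in standard form is (alpha_1, alpha_3, alpha_4, alpha_2). So the algebra is type B_4, i.e. so(9).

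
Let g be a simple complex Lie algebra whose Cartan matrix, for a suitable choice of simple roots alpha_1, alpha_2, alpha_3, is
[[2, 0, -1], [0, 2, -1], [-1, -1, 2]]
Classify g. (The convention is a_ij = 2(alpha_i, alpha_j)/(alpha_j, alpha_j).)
type A_3

The matrix has rank 3 with 2's on the diagonal. Reading the off-diagonal entries as Dynkin edges (a single edge where a_ij = a_ji = -1; a double or triple edge where a_ij * a_ji = 2 or 3), the diagram is a chain of 3 nodes with single edges (A_3). One simple-root ordering that puts it in standard form is (alpha_1, alpha_3, alpha_2). So the algebra is type A_3, i.e. sl(4).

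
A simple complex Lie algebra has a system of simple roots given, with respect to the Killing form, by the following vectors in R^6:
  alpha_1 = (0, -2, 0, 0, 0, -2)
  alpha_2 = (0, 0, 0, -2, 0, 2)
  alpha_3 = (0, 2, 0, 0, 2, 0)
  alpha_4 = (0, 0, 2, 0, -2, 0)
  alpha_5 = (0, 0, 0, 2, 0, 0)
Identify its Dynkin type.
B5

Compute the Cartan integers a_ij = 2(alpha_i, alpha_j)/(alpha_j, alpha_j); the resulting 5x5 Cartan matrix is
[[2, -1, -1, 0, 0], [-1, 2, 0, 0, -2], [-1, 0, 2, -1, 0], [0, 0, -1, 2, 0], [0, -1, 0, 0, 2]].
The roots have two lengths (squared-length ratio 2:1); the short ones are alpha_{5}. The associated Dynkin diagram is a chain of 5 nodes with a double edge at one end; the terminal node there is the unique short simple root (B_5), so the type is B_5 (the algebra so(11)).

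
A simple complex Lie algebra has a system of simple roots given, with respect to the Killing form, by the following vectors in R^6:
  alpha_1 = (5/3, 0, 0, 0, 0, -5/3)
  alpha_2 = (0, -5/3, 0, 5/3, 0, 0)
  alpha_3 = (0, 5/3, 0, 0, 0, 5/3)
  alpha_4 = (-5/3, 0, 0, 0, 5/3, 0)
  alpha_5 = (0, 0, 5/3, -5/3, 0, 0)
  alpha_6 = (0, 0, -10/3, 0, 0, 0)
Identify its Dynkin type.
Compute the Cartan integers a_ij = 2(alpha_i, alpha_j)/(alpha_j, alpha_j); the resulting 6x6 Cartan matrix is
[[2, 0, -1, -1, 0, 0], [0, 2, -1, 0, -1, 0], [-1, -1, 2, 0, 0, 0], [-1, 0, 0, 2, 0, 0], [0, -1, 0, 0, 2, -1], [0, 0, 0, 0, -2, 2]].
The roots have two lengths (squared-length ratio 2:1); the short ones are alpha_{1,2,3,4,5}. The associated Dynkin diagram is a chain of 6 nodes with a double edge at one end; the terminal node there is the unique long simple root (C_6), so the type is C_6 (the algebra sp(12)).

C_6 (sp(12))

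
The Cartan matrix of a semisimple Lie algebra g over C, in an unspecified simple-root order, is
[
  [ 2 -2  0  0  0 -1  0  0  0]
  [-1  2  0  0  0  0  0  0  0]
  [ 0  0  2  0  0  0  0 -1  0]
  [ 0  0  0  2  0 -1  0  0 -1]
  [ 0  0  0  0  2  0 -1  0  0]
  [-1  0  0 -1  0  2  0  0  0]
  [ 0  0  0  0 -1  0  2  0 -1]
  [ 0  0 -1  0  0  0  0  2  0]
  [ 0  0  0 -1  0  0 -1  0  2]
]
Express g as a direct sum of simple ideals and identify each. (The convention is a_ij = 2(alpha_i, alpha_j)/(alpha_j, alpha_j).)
The diagram associated to this matrix has two connected components: the simple roots {alpha_3, alpha_8} form a chain of 2 nodes with single edges (A_2), and {alpha_1, alpha_2, alpha_4, alpha_5, alpha_6, alpha_7, alpha_9} form a chain of 7 nodes with a double edge at one end; the terminal node there is the unique short simple root (B_7). A semisimple Lie algebra decomposes uniquely as the direct sum of simple ideals, one per connected component of its Dynkin diagram, so g ≅ A_2 ⊕ B_7 (dimension 8 + 105 = 113).

A2 + B7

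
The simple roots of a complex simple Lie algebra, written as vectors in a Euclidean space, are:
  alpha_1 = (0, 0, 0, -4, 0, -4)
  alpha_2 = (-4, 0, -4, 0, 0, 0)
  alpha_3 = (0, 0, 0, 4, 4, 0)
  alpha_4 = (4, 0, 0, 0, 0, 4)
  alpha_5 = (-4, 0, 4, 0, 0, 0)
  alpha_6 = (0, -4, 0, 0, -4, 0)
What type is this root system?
D_6 (so(12))

Compute the Cartan integers a_ij = 2(alpha_i, alpha_j)/(alpha_j, alpha_j); the resulting 6x6 Cartan matrix is
[[2, 0, -1, -1, 0, 0], [0, 2, 0, -1, 0, 0], [-1, 0, 2, 0, 0, -1], [-1, -1, 0, 2, -1, 0], [0, 0, 0, -1, 2, 0], [0, 0, -1, 0, 0, 2]].
All simple roots have the same length, so the diagram is simply laced. The associated Dynkin diagram is a chain of 4 nodes with a fork of two nodes at one end (D_6), so the type is D_6 (the algebra so(12)).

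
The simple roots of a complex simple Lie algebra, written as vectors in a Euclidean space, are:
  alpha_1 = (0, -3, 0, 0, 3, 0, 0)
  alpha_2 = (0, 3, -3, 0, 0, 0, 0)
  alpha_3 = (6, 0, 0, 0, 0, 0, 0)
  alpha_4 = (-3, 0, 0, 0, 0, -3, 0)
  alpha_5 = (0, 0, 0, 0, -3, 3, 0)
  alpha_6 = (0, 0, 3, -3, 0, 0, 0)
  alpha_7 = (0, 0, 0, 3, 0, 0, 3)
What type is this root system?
Compute the Cartan integers a_ij = 2(alpha_i, alpha_j)/(alpha_j, alpha_j); the resulting 7x7 Cartan matrix is
[[2, -1, 0, 0, -1, 0, 0], [-1, 2, 0, 0, 0, -1, 0], [0, 0, 2, -2, 0, 0, 0], [0, 0, -1, 2, -1, 0, 0], [-1, 0, 0, -1, 2, 0, 0], [0, -1, 0, 0, 0, 2, -1], [0, 0, 0, 0, 0, -1, 2]].
The roots have two lengths (squared-length ratio 2:1); the short ones are alpha_{1,2,4,5,6,7}. The associated Dynkin diagram is a chain of 7 nodes with a double edge at one end; the terminal node there is the unique long simple root (C_7), so the type is C_7 (the algebra sp(14)).

type C_7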